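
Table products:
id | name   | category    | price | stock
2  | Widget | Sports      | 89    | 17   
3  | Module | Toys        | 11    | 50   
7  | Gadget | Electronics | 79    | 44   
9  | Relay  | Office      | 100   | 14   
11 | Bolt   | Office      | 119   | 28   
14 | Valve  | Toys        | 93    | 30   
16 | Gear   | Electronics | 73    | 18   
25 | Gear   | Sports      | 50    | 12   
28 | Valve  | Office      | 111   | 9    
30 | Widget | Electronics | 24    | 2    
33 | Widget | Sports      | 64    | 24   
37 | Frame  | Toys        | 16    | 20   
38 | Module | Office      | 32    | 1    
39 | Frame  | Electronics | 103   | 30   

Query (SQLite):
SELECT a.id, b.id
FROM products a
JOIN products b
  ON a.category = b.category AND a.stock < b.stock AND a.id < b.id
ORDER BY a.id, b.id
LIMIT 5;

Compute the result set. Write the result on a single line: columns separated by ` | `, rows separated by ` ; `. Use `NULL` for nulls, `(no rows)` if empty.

Pairs (a,b) with same category, a.stock < b.stock, a.id < b.id.
category groups: Electronics:{7,16,30,39} Office:{9,11,28,38} Sports:{2,25,33} Toys:{3,14,37}
Ordered by (a.id, b.id); first 5.

2 | 33 ; 9 | 11 ; 16 | 39 ; 25 | 33 ; 30 | 39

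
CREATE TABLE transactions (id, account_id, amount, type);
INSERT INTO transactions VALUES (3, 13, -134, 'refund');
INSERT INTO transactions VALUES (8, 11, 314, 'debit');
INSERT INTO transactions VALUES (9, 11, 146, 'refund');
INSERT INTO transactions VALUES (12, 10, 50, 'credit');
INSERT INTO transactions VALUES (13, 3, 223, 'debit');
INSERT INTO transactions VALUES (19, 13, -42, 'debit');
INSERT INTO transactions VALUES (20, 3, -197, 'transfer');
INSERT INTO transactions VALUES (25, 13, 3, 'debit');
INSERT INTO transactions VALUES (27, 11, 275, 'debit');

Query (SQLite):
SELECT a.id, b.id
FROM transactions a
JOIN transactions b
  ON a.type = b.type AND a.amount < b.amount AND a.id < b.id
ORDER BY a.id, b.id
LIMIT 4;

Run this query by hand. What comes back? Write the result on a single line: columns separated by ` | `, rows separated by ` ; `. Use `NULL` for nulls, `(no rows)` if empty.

3 | 9 ; 13 | 27 ; 19 | 25 ; 19 | 27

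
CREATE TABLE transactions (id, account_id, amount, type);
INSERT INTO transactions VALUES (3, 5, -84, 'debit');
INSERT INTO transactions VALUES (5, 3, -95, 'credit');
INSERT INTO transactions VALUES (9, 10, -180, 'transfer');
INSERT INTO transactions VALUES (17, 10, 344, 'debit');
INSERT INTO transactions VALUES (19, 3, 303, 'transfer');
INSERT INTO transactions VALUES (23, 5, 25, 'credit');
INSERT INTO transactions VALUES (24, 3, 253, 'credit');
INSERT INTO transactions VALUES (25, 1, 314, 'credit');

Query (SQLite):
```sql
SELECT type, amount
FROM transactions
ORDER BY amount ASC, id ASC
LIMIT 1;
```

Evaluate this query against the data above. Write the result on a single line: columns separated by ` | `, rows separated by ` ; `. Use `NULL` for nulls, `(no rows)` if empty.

transfer | -180

Sort by amount asc, tiebreak id asc: (-180, id=9), (-95, id=5), (-84, id=3), (25, id=23) …. Take first 1.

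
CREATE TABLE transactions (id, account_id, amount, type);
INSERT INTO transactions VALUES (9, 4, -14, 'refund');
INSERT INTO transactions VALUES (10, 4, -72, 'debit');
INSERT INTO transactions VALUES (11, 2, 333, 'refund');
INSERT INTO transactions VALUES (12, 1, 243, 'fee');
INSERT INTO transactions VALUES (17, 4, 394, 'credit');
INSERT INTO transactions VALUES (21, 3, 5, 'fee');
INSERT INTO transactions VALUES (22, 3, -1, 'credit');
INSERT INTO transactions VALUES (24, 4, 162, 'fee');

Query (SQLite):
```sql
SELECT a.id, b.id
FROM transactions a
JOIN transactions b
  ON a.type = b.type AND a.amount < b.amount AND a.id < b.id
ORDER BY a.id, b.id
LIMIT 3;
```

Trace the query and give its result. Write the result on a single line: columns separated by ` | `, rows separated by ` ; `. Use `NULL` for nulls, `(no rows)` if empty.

Pairs (a,b) with same type, a.amount < b.amount, a.id < b.id.
type groups: credit:{17,22} debit:{10} fee:{12,21,24} refund:{9,11}
Ordered by (a.id, b.id); first 3.

9 | 11 ; 21 | 24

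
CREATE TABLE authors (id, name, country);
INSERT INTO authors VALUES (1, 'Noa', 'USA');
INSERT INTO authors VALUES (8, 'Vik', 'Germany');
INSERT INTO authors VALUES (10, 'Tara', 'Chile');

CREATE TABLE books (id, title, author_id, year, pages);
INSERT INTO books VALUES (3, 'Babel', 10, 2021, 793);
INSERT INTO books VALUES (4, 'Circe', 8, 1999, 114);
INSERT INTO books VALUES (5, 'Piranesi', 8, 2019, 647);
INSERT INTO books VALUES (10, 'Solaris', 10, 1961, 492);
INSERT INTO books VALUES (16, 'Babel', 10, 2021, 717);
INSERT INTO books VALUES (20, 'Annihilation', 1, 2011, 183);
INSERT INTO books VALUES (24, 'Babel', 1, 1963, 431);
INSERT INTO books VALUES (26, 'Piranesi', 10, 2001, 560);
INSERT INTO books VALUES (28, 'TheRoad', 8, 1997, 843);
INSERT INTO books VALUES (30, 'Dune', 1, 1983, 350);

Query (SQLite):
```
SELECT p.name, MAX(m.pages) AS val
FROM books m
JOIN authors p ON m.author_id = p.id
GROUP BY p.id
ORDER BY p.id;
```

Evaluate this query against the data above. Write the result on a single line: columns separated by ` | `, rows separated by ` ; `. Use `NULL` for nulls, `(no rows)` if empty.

Join each books row to its authors via author_id.
Group joined rows by authors.id; compute MAX(m.pages) per group.
  1: ids {20, 24, 30} → MAX(m.pages)=431
  8: ids {4, 5, 28} → MAX(m.pages)=843
  10: ids {3, 10, 16, 26} → MAX(m.pages)=793

Noa | 431 ; Vik | 843 ; Tara | 793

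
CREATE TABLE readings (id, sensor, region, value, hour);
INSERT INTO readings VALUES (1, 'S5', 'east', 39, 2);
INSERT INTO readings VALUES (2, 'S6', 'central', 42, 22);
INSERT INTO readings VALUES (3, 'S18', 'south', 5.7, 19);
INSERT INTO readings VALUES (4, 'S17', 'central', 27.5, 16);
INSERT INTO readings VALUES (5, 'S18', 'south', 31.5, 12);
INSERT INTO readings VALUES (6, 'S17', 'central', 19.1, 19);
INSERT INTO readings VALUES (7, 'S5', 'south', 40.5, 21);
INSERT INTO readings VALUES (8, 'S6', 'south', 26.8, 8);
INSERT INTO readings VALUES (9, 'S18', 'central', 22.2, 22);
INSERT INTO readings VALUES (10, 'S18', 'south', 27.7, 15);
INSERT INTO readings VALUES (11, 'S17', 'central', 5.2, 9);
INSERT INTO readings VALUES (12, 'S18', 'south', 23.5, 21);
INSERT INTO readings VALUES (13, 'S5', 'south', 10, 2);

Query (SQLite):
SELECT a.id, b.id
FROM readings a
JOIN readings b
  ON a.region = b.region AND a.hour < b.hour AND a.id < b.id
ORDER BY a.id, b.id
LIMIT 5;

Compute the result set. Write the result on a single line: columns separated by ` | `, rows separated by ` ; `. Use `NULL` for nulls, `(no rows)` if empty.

3 | 7 ; 3 | 12 ; 4 | 6 ; 4 | 9 ; 5 | 7

Pairs (a,b) with same region, a.hour < b.hour, a.id < b.id.
region groups: central:{2,4,6,9,11} east:{1} south:{3,5,7,8,10,12,13}
Ordered by (a.id, b.id); first 5.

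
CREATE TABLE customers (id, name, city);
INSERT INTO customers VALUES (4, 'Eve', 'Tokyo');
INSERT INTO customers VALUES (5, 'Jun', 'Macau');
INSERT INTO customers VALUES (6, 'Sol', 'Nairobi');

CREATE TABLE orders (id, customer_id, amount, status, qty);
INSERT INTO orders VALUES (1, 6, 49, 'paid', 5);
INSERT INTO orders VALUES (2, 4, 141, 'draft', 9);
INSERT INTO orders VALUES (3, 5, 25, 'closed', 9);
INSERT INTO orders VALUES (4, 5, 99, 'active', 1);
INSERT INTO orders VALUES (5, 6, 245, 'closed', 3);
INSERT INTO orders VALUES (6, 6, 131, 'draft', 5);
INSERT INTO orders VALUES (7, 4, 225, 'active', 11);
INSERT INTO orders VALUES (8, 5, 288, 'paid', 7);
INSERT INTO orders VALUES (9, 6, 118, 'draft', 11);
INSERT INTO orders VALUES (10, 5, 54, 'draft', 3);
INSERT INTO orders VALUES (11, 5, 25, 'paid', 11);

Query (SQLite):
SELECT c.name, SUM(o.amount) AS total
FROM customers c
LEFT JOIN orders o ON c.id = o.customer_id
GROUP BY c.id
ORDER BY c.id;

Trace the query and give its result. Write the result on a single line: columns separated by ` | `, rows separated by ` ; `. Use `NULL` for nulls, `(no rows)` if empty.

Eve | 366 ; Jun | 491 ; Sol | 543

LEFT JOIN keeps every customers row; unmatched ones get NULL for orders columns.
Group by customers.id and compute SUM(o.amount). SUM over an all-NULL group is NULL.
  4: ids {2, 7} → SUM(o.amount)=366
  5: ids {3, 4, 8, 10, 11} → SUM(o.amount)=491
  6: ids {1, 5, 6, 9} → SUM(o.amount)=543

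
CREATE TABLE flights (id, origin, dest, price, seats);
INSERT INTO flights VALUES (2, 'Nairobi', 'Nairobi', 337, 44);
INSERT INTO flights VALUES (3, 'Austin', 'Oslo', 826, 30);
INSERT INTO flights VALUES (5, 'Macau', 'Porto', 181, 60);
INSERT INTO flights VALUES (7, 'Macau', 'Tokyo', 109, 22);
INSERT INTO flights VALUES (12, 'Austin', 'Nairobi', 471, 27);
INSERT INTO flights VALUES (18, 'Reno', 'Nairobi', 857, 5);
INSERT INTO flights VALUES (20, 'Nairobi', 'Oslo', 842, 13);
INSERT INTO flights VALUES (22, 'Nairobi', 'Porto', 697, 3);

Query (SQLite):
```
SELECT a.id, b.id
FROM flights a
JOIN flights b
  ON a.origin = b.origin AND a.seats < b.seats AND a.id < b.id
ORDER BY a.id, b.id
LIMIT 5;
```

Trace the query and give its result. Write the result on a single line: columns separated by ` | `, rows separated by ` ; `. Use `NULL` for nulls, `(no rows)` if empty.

Pairs (a,b) with same origin, a.seats < b.seats, a.id < b.id.
origin groups: Austin:{3,12} Macau:{5,7} Nairobi:{2,20,22} Reno:{18}
Ordered by (a.id, b.id); first 5.

(no rows)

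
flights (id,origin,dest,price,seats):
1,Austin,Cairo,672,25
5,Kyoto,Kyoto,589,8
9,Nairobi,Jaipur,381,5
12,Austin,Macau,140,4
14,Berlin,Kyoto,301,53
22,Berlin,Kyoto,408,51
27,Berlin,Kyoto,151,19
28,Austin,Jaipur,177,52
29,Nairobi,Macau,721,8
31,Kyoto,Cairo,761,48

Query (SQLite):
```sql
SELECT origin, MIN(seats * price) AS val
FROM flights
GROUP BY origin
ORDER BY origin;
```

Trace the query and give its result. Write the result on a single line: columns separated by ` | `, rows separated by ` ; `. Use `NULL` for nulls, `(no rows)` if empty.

For each row compute seats * price.
Group by origin; take MIN of the expression per group.
  Austin: ids {1, 12, 28} → MIN(seats * price)=560
  Berlin: ids {14, 22, 27} → MIN(seats * price)=2869
  Kyoto: ids {5, 31} → MIN(seats * price)=4712
  Nairobi: ids {9, 29} → MIN(seats * price)=1905

Austin | 560 ; Berlin | 2869 ; Kyoto | 4712 ; Nairobi | 1905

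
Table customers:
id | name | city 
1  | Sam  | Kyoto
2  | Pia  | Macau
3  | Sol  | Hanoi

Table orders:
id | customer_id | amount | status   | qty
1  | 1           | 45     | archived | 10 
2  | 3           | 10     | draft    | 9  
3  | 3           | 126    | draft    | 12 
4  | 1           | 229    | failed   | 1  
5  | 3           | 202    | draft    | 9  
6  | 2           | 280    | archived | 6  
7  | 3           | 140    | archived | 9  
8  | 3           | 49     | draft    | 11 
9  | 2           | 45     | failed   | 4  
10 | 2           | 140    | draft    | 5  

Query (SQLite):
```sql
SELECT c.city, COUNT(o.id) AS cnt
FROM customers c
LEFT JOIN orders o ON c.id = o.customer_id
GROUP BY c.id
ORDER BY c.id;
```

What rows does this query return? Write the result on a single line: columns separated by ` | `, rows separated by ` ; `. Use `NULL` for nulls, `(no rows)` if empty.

LEFT JOIN keeps every customers row; unmatched ones get NULL for orders columns.
Group by customers.id and compute COUNT(o.id). COUNT(col) of an all-NULL group is 0.
  1: ids {1, 4} → COUNT(o.id)=2
  2: ids {6, 9, 10} → COUNT(o.id)=3
  3: ids {2, 3, 5, 7, 8} → COUNT(o.id)=5

Kyoto | 2 ; Macau | 3 ; Hanoi | 5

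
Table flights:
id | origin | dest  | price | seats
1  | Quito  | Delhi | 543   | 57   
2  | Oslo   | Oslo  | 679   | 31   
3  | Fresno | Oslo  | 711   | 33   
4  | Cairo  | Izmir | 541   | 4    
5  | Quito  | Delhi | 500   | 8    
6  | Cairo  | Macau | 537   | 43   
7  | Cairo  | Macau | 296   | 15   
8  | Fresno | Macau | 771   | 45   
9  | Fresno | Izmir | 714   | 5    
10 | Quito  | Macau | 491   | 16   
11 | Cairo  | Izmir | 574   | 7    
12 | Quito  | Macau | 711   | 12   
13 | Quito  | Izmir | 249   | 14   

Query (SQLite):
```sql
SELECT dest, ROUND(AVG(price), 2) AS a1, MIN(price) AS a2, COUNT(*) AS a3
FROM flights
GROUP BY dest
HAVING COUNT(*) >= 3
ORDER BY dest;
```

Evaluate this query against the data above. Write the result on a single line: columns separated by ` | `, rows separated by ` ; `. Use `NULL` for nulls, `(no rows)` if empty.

Group flights by dest.
Per group compute: ROUND(AVG(price), 2), MIN(price), COUNT(*).
HAVING: drop groups with fewer than 3 rows.
  Delhi: ids {1, 5} → ROUND(AVG(price), 2)=521.5, MIN(price)=500, COUNT(*)=2
  Izmir: ids {4, 9, 11, 13} → ROUND(AVG(price), 2)=519.5, MIN(price)=249, COUNT(*)=4
  Macau: ids {6, 7, 8, 10, 12} → ROUND(AVG(price), 2)=561.2, MIN(price)=296, COUNT(*)=5
  Oslo: ids {2, 3} → ROUND(AVG(price), 2)=695, MIN(price)=679, COUNT(*)=2

Izmir | 519.5 | 249 | 4 ; Macau | 561.2 | 296 | 5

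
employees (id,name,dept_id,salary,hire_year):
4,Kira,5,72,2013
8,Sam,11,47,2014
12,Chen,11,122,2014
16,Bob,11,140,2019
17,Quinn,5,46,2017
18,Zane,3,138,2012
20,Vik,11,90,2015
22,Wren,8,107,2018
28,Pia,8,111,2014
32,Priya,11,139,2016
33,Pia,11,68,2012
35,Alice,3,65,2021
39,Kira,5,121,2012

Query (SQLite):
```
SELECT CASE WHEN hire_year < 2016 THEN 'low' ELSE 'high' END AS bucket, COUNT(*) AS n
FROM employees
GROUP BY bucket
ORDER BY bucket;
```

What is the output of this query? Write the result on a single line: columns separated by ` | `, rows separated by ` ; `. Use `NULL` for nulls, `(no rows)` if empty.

high | 5 ; low | 8

Bucket rows by hire_year < 2016 → 'low' else 'high'; count each bucket.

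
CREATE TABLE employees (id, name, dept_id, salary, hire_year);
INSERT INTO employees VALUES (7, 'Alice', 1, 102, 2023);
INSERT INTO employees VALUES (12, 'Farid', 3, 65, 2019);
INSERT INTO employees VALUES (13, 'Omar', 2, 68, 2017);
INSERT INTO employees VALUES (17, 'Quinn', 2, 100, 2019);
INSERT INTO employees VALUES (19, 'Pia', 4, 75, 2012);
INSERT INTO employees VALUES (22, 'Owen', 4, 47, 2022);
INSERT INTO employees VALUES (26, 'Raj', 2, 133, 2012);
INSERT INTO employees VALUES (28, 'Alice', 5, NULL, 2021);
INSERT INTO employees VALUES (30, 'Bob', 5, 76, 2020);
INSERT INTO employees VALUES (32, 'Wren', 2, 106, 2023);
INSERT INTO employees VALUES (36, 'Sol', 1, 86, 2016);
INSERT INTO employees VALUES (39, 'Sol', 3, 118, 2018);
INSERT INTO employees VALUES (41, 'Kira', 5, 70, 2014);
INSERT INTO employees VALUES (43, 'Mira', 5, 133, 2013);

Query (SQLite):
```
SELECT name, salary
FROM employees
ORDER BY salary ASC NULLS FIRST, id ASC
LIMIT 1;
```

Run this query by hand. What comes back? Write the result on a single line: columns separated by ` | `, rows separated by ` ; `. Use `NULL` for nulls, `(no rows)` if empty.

Alice | NULL

Sort by salary asc, tiebreak id asc: (NULL, id=28), (47, id=22), (65, id=12), (68, id=13) …. Take first 1.
NULLS FIRST: NULL salary rows go before all non-NULL rows (among themselves ordered by id asc).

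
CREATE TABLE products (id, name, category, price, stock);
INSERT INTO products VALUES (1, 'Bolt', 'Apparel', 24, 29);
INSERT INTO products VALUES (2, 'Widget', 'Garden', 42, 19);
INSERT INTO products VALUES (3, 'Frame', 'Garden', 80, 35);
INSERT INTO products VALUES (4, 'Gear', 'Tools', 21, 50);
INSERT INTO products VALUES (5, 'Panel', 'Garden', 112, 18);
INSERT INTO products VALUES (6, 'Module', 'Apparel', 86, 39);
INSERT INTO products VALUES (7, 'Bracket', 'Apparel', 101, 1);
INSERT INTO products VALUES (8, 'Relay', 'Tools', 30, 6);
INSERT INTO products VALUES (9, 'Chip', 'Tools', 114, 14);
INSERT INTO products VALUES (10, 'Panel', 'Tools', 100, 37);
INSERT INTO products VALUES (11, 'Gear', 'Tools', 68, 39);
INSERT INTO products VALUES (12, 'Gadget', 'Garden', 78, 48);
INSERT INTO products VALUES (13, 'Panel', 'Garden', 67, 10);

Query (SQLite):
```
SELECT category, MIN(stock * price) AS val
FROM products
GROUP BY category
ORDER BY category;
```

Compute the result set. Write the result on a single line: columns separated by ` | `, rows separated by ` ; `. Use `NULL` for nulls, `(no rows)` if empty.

Apparel | 101 ; Garden | 670 ; Tools | 180

For each row compute stock * price.
Group by category; take MIN of the expression per group.
  Apparel: ids {1, 6, 7} → MIN(stock * price)=101
  Garden: ids {2, 3, 5, 12, 13} → MIN(stock * price)=670
  Tools: ids {4, 8, 9, 10, 11} → MIN(stock * price)=180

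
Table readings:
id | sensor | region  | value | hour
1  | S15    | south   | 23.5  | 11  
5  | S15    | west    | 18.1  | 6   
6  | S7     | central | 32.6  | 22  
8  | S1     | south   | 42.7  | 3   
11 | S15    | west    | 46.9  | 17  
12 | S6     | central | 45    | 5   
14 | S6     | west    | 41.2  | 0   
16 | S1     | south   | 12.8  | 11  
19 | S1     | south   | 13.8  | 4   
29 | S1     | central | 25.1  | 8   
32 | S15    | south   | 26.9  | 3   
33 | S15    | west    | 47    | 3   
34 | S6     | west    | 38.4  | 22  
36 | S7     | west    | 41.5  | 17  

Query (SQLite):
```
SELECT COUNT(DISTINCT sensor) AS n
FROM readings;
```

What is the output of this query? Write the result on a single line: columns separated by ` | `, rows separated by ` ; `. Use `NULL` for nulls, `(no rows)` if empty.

Count distinct non-NULL sensor values.

4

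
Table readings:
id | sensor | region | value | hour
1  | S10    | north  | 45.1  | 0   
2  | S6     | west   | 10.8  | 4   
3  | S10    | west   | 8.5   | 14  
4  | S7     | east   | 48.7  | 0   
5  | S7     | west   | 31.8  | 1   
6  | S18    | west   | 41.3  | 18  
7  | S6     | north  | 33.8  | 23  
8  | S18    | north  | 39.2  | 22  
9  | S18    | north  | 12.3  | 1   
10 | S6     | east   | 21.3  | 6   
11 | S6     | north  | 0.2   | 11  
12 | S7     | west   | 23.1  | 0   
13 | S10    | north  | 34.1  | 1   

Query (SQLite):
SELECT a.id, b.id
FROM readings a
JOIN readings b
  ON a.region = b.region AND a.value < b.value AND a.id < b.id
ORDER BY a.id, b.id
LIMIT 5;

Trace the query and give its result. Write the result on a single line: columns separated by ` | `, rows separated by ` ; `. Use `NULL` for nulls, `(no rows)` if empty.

2 | 5 ; 2 | 6 ; 2 | 12 ; 3 | 5 ; 3 | 6

Pairs (a,b) with same region, a.value < b.value, a.id < b.id.
region groups: east:{4,10} north:{1,7,8,9,11,13} west:{2,3,5,6,12}
Ordered by (a.id, b.id); first 5.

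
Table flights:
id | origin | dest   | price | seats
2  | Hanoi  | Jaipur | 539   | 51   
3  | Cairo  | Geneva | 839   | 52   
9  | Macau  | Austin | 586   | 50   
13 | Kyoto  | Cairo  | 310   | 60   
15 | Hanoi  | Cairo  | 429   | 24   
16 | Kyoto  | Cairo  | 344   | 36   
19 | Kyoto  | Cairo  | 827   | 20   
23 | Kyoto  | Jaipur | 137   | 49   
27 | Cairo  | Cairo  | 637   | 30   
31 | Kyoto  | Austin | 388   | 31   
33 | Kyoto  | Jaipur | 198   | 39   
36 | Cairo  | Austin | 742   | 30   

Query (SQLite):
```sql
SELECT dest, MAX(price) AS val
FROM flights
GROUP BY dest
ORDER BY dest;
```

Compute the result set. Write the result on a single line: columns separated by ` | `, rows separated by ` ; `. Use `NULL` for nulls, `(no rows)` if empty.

Partition flights by dest; compute MAX(price) within each group.
  Austin: ids {9, 31, 36} → MAX(price)=742
  Cairo: ids {13, 15, 16, 19, 27} → MAX(price)=827
  Geneva: ids {3} → MAX(price)=839
  Jaipur: ids {2, 23, 33} → MAX(price)=539

Austin | 742 ; Cairo | 827 ; Geneva | 839 ; Jaipur | 539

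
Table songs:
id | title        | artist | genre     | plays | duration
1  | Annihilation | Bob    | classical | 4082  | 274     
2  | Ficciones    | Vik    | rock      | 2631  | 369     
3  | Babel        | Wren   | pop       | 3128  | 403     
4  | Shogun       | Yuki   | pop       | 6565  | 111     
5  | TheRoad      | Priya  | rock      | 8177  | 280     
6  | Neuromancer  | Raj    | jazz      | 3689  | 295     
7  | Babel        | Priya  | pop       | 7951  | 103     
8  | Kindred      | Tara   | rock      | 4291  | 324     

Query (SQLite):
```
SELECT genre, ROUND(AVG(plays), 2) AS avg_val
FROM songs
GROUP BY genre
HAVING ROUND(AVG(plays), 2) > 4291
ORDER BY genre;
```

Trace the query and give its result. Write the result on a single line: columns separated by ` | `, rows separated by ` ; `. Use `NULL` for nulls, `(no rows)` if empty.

pop | 5881.33 ; rock | 5033

Partition songs by genre; compute ROUND(AVG(plays), 2) within each group.
HAVING: keep groups where ROUND(AVG(plays), 2) > 4291.
  classical: ids {1} → ROUND(AVG(plays), 2)=4082
  jazz: ids {6} → ROUND(AVG(plays), 2)=3689
  pop: ids {3, 4, 7} → ROUND(AVG(plays), 2)=5881.33
  rock: ids {2, 5, 8} → ROUND(AVG(plays), 2)=5033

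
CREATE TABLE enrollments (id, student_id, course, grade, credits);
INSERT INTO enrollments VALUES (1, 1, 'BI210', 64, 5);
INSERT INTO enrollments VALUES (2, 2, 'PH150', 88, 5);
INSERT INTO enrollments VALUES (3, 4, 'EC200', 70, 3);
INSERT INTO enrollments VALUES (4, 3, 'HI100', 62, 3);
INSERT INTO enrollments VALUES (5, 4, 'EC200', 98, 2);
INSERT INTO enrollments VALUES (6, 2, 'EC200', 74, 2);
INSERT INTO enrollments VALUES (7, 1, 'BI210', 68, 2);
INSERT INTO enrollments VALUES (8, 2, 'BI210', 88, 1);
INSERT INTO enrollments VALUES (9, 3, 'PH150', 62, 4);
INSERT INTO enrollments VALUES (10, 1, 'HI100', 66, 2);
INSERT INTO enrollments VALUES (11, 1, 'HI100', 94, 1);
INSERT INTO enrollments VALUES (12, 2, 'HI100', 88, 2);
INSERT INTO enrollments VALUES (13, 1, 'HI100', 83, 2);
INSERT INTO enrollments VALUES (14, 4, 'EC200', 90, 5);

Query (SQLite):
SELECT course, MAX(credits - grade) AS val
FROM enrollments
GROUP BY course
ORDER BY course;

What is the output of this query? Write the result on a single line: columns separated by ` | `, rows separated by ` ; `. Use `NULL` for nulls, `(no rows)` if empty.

BI210 | -59 ; EC200 | -67 ; HI100 | -59 ; PH150 | -58

For each row compute credits - grade.
Group by course; take MAX of the expression per group.
  BI210: ids {1, 7, 8} → MAX(credits - grade)=-59
  EC200: ids {3, 5, 6, 14} → MAX(credits - grade)=-67
  HI100: ids {4, 10, 11, 12, 13} → MAX(credits - grade)=-59
  PH150: ids {2, 9} → MAX(credits - grade)=-58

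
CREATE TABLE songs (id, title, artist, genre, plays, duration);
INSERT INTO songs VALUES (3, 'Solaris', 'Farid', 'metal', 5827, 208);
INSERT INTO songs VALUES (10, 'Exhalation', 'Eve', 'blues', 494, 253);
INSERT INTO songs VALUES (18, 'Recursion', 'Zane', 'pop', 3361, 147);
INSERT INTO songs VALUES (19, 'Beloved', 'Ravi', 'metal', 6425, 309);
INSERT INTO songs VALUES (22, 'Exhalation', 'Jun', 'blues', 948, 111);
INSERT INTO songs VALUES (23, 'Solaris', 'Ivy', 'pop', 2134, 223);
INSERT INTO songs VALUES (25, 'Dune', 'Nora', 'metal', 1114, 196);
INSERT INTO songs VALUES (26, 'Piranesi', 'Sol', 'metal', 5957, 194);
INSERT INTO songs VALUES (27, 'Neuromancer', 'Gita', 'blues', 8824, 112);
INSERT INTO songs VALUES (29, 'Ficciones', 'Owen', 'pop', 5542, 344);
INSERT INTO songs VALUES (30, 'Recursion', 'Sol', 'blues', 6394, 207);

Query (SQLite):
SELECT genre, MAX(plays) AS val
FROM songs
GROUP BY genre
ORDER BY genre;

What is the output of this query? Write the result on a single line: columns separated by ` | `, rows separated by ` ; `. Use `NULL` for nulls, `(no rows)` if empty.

Partition songs by genre; compute MAX(plays) within each group.
  blues: ids {10, 22, 27, 30} → MAX(plays)=8824
  metal: ids {3, 19, 25, 26} → MAX(plays)=6425
  pop: ids {18, 23, 29} → MAX(plays)=5542

blues | 8824 ; metal | 6425 ; pop | 5542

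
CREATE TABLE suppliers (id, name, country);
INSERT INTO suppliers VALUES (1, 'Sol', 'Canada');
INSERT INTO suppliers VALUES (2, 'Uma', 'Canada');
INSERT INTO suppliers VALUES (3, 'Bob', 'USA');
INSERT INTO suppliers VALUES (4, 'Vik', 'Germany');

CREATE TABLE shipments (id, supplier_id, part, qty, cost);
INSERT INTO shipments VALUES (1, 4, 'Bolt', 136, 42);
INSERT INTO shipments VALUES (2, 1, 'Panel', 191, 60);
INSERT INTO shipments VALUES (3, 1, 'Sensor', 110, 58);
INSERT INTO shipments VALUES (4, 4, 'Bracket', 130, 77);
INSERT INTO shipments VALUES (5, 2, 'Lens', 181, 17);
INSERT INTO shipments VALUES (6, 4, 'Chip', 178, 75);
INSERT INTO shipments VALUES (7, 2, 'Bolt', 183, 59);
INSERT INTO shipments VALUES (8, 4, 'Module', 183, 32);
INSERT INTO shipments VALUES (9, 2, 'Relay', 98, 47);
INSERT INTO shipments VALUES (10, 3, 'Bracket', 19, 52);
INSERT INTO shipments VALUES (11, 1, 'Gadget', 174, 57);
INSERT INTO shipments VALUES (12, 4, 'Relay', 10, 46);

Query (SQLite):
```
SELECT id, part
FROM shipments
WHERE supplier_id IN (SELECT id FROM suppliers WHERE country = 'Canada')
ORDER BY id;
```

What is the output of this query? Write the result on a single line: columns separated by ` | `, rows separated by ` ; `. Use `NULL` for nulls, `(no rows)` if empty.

2 | Panel ; 3 | Sensor ; 5 | Lens ; 7 | Bolt ; 9 | Relay ; 11 | Gadget

Inner query: suppliers.id where country = 'Canada'.
Outer: keep shipments rows whose supplier_id is in that set.
Inner query → {1, 2}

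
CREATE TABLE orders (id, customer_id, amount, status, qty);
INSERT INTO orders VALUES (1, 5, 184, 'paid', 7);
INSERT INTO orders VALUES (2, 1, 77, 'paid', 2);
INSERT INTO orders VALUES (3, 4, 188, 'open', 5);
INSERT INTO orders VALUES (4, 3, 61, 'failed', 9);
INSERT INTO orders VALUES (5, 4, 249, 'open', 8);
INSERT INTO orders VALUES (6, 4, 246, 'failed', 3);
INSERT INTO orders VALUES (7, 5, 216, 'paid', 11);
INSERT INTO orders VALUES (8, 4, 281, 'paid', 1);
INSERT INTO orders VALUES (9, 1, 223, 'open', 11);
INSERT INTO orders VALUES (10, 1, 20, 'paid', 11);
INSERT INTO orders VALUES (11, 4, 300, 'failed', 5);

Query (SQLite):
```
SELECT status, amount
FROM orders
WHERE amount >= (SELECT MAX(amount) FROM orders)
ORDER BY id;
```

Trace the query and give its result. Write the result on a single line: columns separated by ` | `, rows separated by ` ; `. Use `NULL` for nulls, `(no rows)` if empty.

failed | 300

Scalar subquery: MAX(amount) over all orders rows = 300.
Keep rows where amount >= that value.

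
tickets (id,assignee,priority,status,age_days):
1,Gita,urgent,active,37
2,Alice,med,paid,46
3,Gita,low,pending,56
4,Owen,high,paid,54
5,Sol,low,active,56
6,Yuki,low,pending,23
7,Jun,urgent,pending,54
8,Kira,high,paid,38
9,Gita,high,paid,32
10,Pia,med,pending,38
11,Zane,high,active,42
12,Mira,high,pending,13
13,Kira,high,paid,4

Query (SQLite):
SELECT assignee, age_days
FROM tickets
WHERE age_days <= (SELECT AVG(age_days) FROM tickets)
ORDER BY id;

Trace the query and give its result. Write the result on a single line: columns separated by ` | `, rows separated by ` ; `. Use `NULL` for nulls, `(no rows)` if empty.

Scalar subquery: AVG(age_days) over all tickets rows = 37.923077 (≈; comparison uses full precision).
Keep rows where age_days <= that value.

Gita | 37 ; Yuki | 23 ; Gita | 32 ; Mira | 13 ; Kira | 4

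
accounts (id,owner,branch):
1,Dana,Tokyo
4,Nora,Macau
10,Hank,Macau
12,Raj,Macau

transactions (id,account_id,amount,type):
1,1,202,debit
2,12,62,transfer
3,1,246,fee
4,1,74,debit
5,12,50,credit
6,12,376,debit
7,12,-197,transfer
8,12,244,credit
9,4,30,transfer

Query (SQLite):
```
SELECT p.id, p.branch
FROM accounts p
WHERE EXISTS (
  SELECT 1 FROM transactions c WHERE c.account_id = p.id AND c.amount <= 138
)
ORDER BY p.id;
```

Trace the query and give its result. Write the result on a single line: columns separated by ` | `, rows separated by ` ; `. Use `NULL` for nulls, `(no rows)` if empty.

For each accounts row, check whether any transactions with matching account_id has amount <= 138.
Keep rows where that is true.

1 | Tokyo ; 4 | Macau ; 12 | Macau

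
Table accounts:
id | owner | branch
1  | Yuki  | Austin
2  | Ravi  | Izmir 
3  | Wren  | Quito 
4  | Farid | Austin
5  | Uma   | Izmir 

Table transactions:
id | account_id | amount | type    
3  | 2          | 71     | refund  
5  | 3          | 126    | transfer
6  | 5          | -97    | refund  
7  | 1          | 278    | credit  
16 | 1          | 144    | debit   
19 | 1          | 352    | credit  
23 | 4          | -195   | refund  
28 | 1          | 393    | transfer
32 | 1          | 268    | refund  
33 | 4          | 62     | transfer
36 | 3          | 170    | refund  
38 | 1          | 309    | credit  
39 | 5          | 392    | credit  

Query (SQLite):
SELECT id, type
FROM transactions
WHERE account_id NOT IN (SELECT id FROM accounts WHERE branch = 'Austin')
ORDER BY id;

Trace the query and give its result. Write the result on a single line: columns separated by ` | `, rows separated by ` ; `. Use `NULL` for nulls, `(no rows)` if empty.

3 | refund ; 5 | transfer ; 6 | refund ; 36 | refund ; 39 | credit

Inner query: accounts.id where branch = 'Austin'.
Outer: keep transactions rows whose account_id is not in that set.
Inner query → {1, 4}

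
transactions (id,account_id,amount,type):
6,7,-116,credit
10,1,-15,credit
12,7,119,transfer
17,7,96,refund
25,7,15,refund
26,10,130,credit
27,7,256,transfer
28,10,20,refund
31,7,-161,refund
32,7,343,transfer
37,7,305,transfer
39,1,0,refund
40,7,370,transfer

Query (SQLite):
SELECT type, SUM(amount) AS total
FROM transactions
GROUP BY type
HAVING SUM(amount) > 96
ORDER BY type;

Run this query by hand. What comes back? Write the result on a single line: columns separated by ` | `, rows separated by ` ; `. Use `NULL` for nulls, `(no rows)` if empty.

transfer | 1393

Partition transactions by type; compute SUM(amount) within each group.
HAVING: keep groups where SUM(amount) > 96.
  credit: ids {6, 10, 26} → SUM(amount)=-1
  refund: ids {17, 25, 28, 31, 39} → SUM(amount)=-30
  transfer: ids {12, 27, 32, 37, 40} → SUM(amount)=1393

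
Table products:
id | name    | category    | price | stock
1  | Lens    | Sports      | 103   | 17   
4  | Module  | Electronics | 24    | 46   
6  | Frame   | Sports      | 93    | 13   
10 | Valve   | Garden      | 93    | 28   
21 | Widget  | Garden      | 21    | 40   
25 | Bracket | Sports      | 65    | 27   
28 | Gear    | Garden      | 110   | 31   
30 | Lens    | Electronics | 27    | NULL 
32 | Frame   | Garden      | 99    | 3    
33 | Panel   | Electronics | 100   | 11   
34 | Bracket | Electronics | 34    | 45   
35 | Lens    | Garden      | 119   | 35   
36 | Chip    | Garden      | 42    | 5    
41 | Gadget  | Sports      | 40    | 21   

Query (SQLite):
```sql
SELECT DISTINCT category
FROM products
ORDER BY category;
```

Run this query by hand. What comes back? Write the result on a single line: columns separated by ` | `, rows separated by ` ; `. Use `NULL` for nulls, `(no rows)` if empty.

Electronics ; Garden ; Sports

Collect distinct category values from products.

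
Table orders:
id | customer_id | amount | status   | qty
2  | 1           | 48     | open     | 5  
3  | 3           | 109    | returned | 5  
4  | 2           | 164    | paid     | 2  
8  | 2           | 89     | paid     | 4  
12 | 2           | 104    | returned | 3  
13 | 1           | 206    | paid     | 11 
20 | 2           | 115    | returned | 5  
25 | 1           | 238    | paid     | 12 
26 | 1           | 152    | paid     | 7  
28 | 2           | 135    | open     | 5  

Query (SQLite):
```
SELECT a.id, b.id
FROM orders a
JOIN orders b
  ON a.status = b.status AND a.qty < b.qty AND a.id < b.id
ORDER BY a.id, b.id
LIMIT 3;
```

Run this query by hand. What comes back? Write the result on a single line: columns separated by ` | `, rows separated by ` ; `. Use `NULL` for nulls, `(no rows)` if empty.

Pairs (a,b) with same status, a.qty < b.qty, a.id < b.id.
status groups: open:{2,28} paid:{4,8,13,25,26} returned:{3,12,20}
Ordered by (a.id, b.id); first 3.

4 | 8 ; 4 | 13 ; 4 | 25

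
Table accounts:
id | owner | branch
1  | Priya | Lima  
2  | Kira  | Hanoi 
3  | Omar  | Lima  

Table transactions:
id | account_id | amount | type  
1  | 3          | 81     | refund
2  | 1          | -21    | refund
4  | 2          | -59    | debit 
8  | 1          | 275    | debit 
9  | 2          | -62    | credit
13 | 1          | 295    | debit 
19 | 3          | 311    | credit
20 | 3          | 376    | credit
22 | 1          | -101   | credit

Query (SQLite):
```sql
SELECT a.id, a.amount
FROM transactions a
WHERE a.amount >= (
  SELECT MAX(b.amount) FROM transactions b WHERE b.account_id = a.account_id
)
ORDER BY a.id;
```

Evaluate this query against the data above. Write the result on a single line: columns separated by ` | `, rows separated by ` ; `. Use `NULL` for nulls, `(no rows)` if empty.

4 | -59 ; 13 | 295 ; 20 | 376

For each transactions row a, compute MAX(amount) over rows sharing a.account_id.
Keep row a if a.amount >= that per-group MAX.
  account_id=1: MAX(amount) = 295
  account_id=2: MAX(amount) = -59
  account_id=3: MAX(amount) = 376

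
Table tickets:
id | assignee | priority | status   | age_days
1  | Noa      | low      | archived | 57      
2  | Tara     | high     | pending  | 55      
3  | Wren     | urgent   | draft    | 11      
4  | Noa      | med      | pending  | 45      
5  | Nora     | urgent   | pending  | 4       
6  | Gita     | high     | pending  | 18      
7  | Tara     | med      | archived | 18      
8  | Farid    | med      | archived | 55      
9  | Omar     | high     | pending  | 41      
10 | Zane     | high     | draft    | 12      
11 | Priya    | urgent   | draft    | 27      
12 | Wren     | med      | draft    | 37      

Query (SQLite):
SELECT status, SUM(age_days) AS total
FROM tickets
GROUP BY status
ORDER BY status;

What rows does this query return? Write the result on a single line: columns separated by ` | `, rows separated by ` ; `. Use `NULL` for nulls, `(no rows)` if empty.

Partition tickets by status; compute SUM(age_days) within each group.
  archived: ids {1, 7, 8} → SUM(age_days)=130
  draft: ids {3, 10, 11, 12} → SUM(age_days)=87
  pending: ids {2, 4, 5, 6, 9} → SUM(age_days)=163

archived | 130 ; draft | 87 ; pending | 163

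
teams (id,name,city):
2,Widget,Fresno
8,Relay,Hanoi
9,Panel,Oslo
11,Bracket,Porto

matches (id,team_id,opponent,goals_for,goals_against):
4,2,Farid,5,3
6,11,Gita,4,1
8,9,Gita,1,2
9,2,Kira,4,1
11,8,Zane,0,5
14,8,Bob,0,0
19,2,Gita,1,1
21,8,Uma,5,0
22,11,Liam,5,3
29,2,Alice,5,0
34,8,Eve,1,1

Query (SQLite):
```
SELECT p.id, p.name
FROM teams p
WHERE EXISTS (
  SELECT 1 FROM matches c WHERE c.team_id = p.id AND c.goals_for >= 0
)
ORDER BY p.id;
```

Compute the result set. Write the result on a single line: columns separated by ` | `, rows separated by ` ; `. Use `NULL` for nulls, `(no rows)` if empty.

For each teams row, check whether any matches with matching team_id has goals_for >= 0.
Keep rows where that is true.

2 | Widget ; 8 | Relay ; 9 | Panel ; 11 | Bracket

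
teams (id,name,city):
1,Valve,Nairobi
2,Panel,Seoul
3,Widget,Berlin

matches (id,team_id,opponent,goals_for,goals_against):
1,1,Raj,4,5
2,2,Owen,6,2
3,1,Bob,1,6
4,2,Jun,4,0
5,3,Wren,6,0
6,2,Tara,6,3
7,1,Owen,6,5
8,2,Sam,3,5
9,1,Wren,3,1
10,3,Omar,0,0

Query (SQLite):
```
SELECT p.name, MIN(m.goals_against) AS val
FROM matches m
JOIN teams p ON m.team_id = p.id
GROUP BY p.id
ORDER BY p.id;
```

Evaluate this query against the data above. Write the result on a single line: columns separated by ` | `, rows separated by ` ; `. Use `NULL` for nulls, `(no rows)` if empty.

Valve | 1 ; Panel | 0 ; Widget | 0

Join each matches row to its teams via team_id.
Group joined rows by teams.id; compute MIN(m.goals_against) per group.
  1: ids {1, 3, 7, 9} → MIN(m.goals_against)=1
  2: ids {2, 4, 6, 8} → MIN(m.goals_against)=0
  3: ids {5, 10} → MIN(m.goals_against)=0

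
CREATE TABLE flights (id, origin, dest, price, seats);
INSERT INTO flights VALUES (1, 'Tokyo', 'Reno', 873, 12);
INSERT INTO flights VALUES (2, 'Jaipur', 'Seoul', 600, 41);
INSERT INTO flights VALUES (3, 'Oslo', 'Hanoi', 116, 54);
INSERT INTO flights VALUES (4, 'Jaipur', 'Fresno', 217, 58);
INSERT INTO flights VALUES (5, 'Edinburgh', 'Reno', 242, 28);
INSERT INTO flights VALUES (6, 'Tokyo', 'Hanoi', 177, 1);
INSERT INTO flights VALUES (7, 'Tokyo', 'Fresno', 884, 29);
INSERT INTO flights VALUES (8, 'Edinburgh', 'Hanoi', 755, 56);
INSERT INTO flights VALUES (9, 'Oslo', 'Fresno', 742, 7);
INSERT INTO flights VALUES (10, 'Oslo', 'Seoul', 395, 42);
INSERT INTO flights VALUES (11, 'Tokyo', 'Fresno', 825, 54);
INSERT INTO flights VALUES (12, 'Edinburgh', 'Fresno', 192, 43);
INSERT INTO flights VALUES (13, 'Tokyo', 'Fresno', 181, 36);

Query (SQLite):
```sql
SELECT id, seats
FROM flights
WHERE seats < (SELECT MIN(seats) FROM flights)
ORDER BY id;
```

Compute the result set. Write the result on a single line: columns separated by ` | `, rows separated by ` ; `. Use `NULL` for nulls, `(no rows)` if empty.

(no rows)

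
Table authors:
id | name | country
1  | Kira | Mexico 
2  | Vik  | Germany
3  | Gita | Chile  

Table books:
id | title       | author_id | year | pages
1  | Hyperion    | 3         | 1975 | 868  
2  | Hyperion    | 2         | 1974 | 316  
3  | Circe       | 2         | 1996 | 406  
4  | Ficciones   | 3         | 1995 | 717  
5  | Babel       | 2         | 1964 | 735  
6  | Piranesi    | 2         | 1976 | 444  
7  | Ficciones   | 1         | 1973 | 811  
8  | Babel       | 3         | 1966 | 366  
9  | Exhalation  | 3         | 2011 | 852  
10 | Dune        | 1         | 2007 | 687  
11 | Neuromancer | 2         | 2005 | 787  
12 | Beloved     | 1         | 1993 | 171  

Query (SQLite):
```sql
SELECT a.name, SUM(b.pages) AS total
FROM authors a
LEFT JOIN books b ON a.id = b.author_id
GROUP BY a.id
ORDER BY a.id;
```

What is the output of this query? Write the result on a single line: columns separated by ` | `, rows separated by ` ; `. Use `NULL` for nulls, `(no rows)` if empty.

LEFT JOIN keeps every authors row; unmatched ones get NULL for books columns.
Group by authors.id and compute SUM(b.pages). SUM over an all-NULL group is NULL.
  1: ids {7, 10, 12} → SUM(b.pages)=1669
  2: ids {2, 3, 5, 6, 11} → SUM(b.pages)=2688
  3: ids {1, 4, 8, 9} → SUM(b.pages)=2803

Kira | 1669 ; Vik | 2688 ; Gita | 2803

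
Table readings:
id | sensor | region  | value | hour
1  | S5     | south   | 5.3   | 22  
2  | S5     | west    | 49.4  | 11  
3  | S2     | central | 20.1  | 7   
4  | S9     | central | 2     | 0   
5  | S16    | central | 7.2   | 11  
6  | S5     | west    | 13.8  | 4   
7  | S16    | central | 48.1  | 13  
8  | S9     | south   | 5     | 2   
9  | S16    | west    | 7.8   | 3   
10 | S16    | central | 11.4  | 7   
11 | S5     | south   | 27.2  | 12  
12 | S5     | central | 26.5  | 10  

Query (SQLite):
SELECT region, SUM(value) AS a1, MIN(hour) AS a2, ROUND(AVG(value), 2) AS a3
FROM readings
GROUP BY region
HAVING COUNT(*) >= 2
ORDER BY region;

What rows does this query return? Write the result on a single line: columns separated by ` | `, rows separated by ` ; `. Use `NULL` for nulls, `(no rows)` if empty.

central | 115.3 | 0 | 19.22 ; south | 37.5 | 2 | 12.5 ; west | 71 | 3 | 23.67

Group readings by region.
Per group compute: SUM(value), MIN(hour), ROUND(AVG(value), 2).
HAVING: drop groups with fewer than 2 rows.
  central: ids {3, 4, 5, 7, 10, 12} → SUM(value)=115.3, MIN(hour)=0, ROUND(AVG(value), 2)=19.22
  south: ids {1, 8, 11} → SUM(value)=37.5, MIN(hour)=2, ROUND(AVG(value), 2)=12.5
  west: ids {2, 6, 9} → SUM(value)=71, MIN(hour)=3, ROUND(AVG(value), 2)=23.67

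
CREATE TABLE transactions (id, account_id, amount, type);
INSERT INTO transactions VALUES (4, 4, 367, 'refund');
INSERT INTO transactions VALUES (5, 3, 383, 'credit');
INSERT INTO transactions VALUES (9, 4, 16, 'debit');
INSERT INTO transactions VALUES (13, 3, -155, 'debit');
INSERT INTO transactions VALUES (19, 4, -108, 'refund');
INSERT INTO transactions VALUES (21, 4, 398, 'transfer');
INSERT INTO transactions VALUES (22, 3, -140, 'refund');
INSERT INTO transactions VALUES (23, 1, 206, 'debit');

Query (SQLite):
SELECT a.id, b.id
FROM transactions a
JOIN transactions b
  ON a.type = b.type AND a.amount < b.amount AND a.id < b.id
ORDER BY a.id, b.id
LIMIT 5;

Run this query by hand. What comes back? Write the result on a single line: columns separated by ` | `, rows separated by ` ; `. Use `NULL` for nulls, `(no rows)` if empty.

9 | 23 ; 13 | 23

Pairs (a,b) with same type, a.amount < b.amount, a.id < b.id.
type groups: credit:{5} debit:{9,13,23} refund:{4,19,22} transfer:{21}
Ordered by (a.id, b.id); first 5.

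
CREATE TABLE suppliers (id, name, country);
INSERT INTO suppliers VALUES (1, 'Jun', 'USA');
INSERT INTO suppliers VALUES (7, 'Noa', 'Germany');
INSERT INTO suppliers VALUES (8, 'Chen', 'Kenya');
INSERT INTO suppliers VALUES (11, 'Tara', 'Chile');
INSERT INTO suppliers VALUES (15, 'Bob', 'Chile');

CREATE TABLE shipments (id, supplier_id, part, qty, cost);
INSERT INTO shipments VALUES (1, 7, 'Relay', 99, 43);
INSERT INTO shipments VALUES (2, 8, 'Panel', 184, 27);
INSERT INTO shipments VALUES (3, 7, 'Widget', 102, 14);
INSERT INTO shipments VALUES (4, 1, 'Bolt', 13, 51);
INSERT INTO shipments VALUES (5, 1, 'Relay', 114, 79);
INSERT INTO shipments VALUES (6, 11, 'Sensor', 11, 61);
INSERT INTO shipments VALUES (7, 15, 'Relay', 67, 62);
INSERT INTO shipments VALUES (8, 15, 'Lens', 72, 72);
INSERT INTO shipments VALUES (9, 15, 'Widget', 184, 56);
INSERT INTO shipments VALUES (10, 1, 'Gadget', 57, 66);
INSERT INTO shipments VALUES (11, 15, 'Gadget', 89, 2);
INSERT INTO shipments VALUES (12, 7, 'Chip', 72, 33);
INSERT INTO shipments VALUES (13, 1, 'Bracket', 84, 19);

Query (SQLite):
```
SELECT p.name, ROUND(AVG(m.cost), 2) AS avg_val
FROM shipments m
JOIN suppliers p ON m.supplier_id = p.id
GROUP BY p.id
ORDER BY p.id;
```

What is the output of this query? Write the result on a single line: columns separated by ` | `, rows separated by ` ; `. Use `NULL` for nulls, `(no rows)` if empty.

Jun | 53.75 ; Noa | 30 ; Chen | 27 ; Tara | 61 ; Bob | 48

Join each shipments row to its suppliers via supplier_id.
Group joined rows by suppliers.id; compute ROUND(AVG(m.cost), 2) per group.
  1: ids {4, 5, 10, 13} → ROUND(AVG(m.cost), 2)=53.75
  7: ids {1, 3, 12} → ROUND(AVG(m.cost), 2)=30
  8: ids {2} → ROUND(AVG(m.cost), 2)=27
  11: ids {6} → ROUND(AVG(m.cost), 2)=61
  15: ids {7, 8, 9, 11} → ROUND(AVG(m.cost), 2)=48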